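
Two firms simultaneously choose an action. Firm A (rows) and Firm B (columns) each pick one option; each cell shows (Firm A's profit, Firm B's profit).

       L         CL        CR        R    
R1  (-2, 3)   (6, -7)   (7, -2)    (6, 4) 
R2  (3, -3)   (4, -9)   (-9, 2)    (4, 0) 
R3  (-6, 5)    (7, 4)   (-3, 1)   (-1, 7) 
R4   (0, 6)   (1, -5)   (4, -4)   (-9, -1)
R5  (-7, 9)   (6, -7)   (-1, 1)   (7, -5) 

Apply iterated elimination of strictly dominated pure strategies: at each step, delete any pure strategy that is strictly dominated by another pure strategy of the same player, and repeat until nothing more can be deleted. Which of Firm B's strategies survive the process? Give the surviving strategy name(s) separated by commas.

L, CR, R

Column CL is eliminated: L beats it against every remaining row (R1: 3>-7, R2: -3>-9, R3: 5>4, R4: 6>-5, R5: 9>-7).
For Firm A, R1 strictly dominates R3 on the remaining columns (L: -2>-6, CR: 7>-3, R: 6>-1); eliminate R3.
Among the remaining strategies, none is strictly dominated by another pure strategy of the same player, so the elimination stops.
Surviving strategies — Firm A: {R1, R2, R4, R5}; Firm B: {L, CR, R}.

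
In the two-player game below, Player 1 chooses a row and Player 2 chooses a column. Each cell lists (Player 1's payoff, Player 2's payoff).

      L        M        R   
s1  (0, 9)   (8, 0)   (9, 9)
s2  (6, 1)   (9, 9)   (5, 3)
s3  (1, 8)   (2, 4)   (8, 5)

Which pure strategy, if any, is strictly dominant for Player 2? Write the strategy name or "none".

none

L fails to dominate M at s2 (1<9).
M fails to dominate L at s1 (0<9).
R fails to dominate L at s1 (9=9).
No single strategy dominates all the others.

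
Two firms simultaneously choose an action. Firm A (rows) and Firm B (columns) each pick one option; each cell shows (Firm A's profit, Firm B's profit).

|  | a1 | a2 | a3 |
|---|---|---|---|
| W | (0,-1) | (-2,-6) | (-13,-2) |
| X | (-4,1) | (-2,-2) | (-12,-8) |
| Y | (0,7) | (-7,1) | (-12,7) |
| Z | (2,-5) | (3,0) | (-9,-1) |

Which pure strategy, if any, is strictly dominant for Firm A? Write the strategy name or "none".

Z vs W: a1: 2>0, a2: 3>-2, a3: -9>-13.
Z vs X: a1: 2>-4, a2: 3>-2, a3: -9>-12.
Z vs Y: a1: 2>0, a2: 3>-7, a3: -9>-12.
Z strictly beats every other strategy against every opponent action, so it is strictly dominant.

Z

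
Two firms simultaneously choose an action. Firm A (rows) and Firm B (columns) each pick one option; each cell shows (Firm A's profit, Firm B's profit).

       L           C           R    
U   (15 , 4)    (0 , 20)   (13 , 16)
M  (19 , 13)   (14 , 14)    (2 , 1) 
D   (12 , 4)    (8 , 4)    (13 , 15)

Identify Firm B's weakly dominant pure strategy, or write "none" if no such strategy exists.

L fails to dominate C at U (4<20).
C fails to dominate R at D (4<15).
R fails to dominate L at M (1<13).
No single strategy dominates all the others.

none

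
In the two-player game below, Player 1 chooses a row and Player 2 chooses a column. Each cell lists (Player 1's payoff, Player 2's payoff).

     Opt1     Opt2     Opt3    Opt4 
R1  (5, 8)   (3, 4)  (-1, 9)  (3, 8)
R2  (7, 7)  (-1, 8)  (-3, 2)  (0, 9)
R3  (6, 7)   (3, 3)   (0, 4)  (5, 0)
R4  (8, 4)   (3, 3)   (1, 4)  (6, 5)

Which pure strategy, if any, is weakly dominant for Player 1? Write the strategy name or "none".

R4 vs R1: Opt1: 8>5, Opt2: 3=3, Opt3: 1>-1, Opt4: 6>3.
R4 vs R2: Opt1: 8>7, Opt2: 3>-1, Opt3: 1>-3, Opt4: 6>0.
R4 vs R3: Opt1: 8>6, Opt2: 3=3, Opt3: 1>0, Opt4: 6>5.
R4 is at least as good as every other strategy against every opponent action, so it is weakly dominant.

R4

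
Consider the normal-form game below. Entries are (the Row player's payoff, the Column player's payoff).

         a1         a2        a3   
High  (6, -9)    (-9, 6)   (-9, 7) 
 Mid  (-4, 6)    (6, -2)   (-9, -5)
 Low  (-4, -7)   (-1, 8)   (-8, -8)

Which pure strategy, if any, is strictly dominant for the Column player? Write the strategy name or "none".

a1 fails to dominate a2 at High (-9<6).
a2 fails to dominate a1 at Mid (-2<6).
a3 fails to dominate a1 at Mid (-5<6).
No single strategy dominates all the others.

none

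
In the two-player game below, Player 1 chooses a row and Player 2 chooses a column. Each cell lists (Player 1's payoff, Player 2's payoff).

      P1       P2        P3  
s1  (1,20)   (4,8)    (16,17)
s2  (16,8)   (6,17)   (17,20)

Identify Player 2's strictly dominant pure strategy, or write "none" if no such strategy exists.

none

P1 fails to dominate P2 at s2 (8<17).
P2 fails to dominate P1 at s1 (8<20).
P3 fails to dominate P1 at s1 (17<20).
No single strategy dominates all the others.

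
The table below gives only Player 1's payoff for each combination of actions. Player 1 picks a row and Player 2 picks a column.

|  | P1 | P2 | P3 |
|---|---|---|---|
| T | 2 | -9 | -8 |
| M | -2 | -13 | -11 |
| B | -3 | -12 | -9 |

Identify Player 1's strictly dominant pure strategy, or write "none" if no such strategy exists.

T vs M: P1: 2>-2, P2: -9>-13, P3: -8>-11.
T vs B: P1: 2>-3, P2: -9>-12, P3: -8>-9.
T strictly beats every other strategy against every opponent action, so it is strictly dominant.

T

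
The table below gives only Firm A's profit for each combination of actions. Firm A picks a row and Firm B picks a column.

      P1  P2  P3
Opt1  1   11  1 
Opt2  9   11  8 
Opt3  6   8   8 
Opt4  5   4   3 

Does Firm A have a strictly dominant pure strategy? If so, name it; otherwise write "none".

Opt1 fails to dominate Opt2 at P1 (1<9).
Opt2 fails to dominate Opt1 at P2 (11=11).
Opt3 fails to dominate Opt1 at P2 (8<11).
Opt4 fails to dominate Opt1 at P2 (4<11).
No single strategy dominates all the others.

none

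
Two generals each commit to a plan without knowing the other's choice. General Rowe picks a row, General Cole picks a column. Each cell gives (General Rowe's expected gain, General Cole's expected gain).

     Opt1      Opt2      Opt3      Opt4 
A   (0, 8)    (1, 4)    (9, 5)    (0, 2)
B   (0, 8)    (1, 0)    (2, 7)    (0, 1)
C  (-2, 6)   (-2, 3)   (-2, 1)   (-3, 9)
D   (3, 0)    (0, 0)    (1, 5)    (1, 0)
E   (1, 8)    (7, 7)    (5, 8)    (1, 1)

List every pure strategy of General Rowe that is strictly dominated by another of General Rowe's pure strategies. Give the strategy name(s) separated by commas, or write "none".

A: no other strategy beats it everywhere (B at Opt1 (0=0); C at Opt1 (0>-2); D at Opt2 (1>0); E at Opt3 (9>5)).
B is strictly dominated by E (Opt1: 1>0, Opt2: 7>1, Opt3: 5>2, Opt4: 1>0).
C is strictly dominated by A (Opt1: 0>-2, Opt2: 1>-2, Opt3: 9>-2, Opt4: 0>-3).
Nothing dominates D: A at Opt1 (3>0); B at Opt1 (3>0); C at Opt1 (3>-2); E at Opt1 (3>1).
Nothing dominates E: A at Opt1 (1>0); B at Opt1 (1>0); C at Opt1 (1>-2); D at Opt2 (7>0).

B, C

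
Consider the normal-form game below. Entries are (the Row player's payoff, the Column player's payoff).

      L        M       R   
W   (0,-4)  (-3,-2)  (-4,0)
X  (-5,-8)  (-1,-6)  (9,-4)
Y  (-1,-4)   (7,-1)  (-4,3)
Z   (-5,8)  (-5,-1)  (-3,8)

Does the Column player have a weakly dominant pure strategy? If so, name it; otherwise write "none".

R

R vs L: W: 0>-4, X: -4>-8, Y: 3>-4, Z: 8=8.
R vs M: W: 0>-2, X: -4>-6, Y: 3>-1, Z: 8>-1.
R is at least as good as every other strategy against every opponent action, so it is weakly dominant.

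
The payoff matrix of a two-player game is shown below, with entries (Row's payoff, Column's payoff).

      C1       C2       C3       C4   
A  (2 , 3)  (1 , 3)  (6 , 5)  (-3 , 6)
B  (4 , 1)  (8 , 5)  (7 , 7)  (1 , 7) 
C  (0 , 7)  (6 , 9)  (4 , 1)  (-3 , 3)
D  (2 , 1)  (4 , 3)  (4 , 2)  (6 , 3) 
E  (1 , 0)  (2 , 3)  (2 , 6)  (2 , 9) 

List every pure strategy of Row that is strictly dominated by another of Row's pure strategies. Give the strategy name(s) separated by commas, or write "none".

B strictly dominates A — C1: 4>2, C2: 8>1, C3: 7>6, C4: 1>-3.
B is not dominated — it holds its own against A at C1 (4>2); C at C1 (4>0); D at C1 (4>2); E at C1 (4>1).
C: dominated, since B does at least as well everywhere (C1: 4>0, C2: 8>6, C3: 7>4, C4: 1>-3).
Nothing dominates D: A at C1 (2=2); B at C4 (6>1); C at C1 (2>0); E at C1 (2>1).
E: dominated, since D does at least as well everywhere (C1: 2>1, C2: 4>2, C3: 4>2, C4: 6>2).

A, C, E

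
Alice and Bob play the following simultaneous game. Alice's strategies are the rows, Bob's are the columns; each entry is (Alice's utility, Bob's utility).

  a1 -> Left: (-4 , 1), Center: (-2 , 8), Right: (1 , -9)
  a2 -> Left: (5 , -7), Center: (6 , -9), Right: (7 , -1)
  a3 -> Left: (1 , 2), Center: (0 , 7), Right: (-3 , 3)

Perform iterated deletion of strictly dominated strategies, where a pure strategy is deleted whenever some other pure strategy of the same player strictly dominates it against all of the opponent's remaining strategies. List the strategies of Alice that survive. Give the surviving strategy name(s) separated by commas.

a2

Row a1 is eliminated: a2 beats it against every remaining column (Left: 5>-4, Center: 6>-2, Right: 7>1).
Row a3 is eliminated: a2 beats it against every remaining column (Left: 5>1, Center: 6>0, Right: 7>-3).
Column Left is eliminated: Right beats it against every remaining row (a2: -1>-7).
For Bob, Right strictly dominates Center on the remaining rows (a2: -1>-9); eliminate Center.
Among the remaining strategies, none is strictly dominated by another pure strategy of the same player, so the elimination stops.
Surviving strategies — Alice: {a2}; Bob: {Right}.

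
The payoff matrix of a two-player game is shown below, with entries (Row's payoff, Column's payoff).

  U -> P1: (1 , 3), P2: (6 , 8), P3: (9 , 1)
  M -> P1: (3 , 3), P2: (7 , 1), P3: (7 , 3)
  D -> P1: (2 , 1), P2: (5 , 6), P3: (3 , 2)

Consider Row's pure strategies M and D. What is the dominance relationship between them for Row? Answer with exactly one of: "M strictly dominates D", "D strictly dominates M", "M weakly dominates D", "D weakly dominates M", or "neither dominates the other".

M strictly dominates D

Compare M to D across each choice by Column: P1: 3>2, P2: 7>5, P3: 7>3.
Every comparison favours M, so M strictly dominates D.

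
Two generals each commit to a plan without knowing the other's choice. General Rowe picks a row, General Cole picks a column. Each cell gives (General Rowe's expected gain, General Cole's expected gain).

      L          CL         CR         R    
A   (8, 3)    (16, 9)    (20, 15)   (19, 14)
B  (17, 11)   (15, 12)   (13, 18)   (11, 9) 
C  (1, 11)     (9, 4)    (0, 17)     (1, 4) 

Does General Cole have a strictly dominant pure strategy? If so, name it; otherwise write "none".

CR vs L: A: 15>3, B: 18>11, C: 17>11.
CR vs CL: A: 15>9, B: 18>12, C: 17>4.
CR vs R: A: 15>14, B: 18>9, C: 17>4.
CR strictly beats every other strategy against every opponent action, so it is strictly dominant.

CR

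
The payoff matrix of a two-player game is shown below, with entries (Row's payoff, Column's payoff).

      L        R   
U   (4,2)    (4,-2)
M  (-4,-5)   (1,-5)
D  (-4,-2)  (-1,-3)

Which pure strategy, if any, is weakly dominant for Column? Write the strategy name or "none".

L

L vs R: U: 2>-2, M: -5=-5, D: -2>-3.
L is at least as good as every other strategy against every opponent action, so it is weakly dominant.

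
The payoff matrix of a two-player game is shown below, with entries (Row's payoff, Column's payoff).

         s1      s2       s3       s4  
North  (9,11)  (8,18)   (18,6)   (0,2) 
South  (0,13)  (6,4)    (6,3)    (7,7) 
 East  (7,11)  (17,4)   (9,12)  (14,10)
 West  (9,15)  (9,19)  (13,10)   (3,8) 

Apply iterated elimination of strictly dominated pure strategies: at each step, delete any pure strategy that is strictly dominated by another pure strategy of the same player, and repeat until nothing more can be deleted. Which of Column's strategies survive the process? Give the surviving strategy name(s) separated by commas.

Row South is eliminated: East beats it against every remaining column (s1: 7>0, s2: 17>6, s3: 9>6, s4: 14>7).
Column s4 is eliminated: s1 beats it against every remaining row (North: 11>2, East: 11>10, West: 15>8).
Among the remaining strategies, none is strictly dominated by another pure strategy of the same player, so the elimination stops.
Surviving strategies — Row: {North, East, West}; Column: {s1, s2, s3}.

s1, s2, s3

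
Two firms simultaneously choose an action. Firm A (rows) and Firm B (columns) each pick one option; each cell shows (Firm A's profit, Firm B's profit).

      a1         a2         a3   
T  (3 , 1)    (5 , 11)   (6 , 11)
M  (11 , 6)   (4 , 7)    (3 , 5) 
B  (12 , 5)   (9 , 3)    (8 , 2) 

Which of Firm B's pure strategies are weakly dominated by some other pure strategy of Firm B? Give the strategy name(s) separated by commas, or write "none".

a3

a1 is not dominated — it holds its own against a2 at B (5>3); a3 at M (6>5).
a2: no other strategy beats it everywhere (a1 at T (11>1); a3 at M (7>5)).
a3 is weakly dominated by a2 (T: 11=11, M: 7>5, B: 3>2).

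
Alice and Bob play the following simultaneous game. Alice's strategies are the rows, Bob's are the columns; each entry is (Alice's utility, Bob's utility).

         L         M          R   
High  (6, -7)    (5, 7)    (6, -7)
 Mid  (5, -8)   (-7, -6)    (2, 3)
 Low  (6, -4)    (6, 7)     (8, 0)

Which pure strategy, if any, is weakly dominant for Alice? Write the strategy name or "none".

Low vs High: L: 6=6, M: 6>5, R: 8>6.
Low vs Mid: L: 6>5, M: 6>-7, R: 8>2.
Low is at least as good as every other strategy against every opponent action, so it is weakly dominant.

Low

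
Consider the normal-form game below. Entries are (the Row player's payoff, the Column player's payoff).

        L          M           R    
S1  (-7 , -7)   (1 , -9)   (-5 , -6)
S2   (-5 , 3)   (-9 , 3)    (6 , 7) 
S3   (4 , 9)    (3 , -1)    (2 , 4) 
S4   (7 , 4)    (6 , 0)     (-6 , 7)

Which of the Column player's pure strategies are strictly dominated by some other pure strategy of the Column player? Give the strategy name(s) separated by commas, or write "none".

M

Nothing dominates L: M at S1 (-7>-9); R at S3 (9>4).
R strictly dominates M — S1: -6>-9, S2: 7>3, S3: 4>-1, S4: 7>0.
Nothing dominates R: L at S1 (-6>-7); M at S1 (-6>-9).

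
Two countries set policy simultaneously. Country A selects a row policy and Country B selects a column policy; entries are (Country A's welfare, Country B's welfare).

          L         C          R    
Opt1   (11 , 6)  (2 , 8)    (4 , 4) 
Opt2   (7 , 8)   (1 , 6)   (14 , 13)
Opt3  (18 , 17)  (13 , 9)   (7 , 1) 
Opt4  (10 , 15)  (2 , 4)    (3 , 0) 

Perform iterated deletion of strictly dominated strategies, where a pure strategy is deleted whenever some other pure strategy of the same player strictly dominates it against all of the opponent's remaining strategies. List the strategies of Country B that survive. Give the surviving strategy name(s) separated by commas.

L, R

For Country A, Opt3 strictly dominates Opt1 on the remaining columns (L: 18>11, C: 13>2, R: 7>4); eliminate Opt1.
Country A's strategy Opt4 is strictly dominated by Opt3 (L: 18>10, C: 13>2, R: 7>3) and is removed.
Column C is eliminated: L beats it against every remaining row (Opt2: 8>6, Opt3: 17>9).
Among the remaining strategies, none is strictly dominated by another pure strategy of the same player, so the elimination stops.
Surviving strategies — Country A: {Opt2, Opt3}; Country B: {L, R}.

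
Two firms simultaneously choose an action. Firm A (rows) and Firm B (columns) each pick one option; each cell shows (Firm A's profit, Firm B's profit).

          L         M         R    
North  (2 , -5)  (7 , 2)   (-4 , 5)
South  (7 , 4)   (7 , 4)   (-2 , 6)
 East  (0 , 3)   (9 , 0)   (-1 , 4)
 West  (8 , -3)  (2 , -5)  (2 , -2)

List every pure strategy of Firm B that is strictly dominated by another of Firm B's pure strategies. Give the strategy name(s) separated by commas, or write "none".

L: dominated, since R does at least as well everywhere (North: 5>-5, South: 6>4, East: 4>3, West: -2>-3).
R strictly dominates M — North: 5>2, South: 6>4, East: 4>0, West: -2>-5.
Nothing dominates R: L at North (5>-5); M at North (5>2).

L, M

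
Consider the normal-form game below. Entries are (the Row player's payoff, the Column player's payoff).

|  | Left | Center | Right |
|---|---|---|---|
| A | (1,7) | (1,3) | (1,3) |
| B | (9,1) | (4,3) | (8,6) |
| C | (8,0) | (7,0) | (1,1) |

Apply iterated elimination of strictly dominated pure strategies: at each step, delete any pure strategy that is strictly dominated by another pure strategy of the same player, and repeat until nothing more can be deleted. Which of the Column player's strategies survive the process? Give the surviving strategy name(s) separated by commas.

Right

The Row player's strategy A is strictly dominated by B (Left: 9>1, Center: 4>1, Right: 8>1) and is removed.
Column Left is eliminated: Right beats it against every remaining row (B: 6>1, C: 1>0).
The Column player's strategy Center is strictly dominated by Right (B: 6>3, C: 1>0) and is removed.
The Row player's strategy C is strictly dominated by B (Right: 8>1) and is removed.
Among the remaining strategies, none is strictly dominated by another pure strategy of the same player, so the elimination stops.
Surviving strategies — the Row player: {B}; the Column player: {Right}.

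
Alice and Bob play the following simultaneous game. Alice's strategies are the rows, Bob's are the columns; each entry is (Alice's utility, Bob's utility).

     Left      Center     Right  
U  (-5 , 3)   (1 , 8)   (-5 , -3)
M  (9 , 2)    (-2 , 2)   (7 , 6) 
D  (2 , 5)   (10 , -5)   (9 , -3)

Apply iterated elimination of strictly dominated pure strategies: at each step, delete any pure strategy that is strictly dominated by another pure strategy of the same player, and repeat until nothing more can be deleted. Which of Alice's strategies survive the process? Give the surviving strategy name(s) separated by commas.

For Alice, D strictly dominates U on the remaining columns (Left: 2>-5, Center: 10>1, Right: 9>-5); eliminate U.
Bob's strategy Center is strictly dominated by Right (M: 6>2, D: -3>-5) and is removed.
Among the remaining strategies, none is strictly dominated by another pure strategy of the same player, so the elimination stops.
Surviving strategies — Alice: {M, D}; Bob: {Left, Right}.

M, D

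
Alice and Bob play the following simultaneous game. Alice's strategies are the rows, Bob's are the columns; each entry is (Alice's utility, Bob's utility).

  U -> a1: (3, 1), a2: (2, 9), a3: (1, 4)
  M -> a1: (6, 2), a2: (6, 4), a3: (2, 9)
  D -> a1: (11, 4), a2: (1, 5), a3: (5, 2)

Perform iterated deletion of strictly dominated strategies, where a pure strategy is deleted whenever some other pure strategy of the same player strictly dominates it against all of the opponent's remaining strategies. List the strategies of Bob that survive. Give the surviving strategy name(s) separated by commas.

a2, a3

For Alice, M strictly dominates U on the remaining columns (a1: 6>3, a2: 6>2, a3: 2>1); eliminate U.
For Bob, a2 strictly dominates a1 on the remaining rows (M: 4>2, D: 5>4); eliminate a1.
Among the remaining strategies, none is strictly dominated by another pure strategy of the same player, so the elimination stops.
Surviving strategies — Alice: {M, D}; Bob: {a2, a3}.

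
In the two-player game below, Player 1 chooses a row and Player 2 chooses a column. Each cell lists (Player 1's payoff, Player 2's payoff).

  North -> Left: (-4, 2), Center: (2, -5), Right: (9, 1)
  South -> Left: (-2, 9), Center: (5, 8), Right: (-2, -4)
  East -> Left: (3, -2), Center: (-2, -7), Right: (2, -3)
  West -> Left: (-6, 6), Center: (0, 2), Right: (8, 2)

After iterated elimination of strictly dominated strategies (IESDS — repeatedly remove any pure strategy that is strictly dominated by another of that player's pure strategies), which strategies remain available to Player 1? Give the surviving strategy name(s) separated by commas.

East

Player 1's strategy West is strictly dominated by North (Left: -4>-6, Center: 2>0, Right: 9>8) and is removed.
Player 2's strategy Center is strictly dominated by Left (North: 2>-5, South: 9>8, East: -2>-7) and is removed.
Player 1's strategy South is strictly dominated by East (Left: 3>-2, Right: 2>-2) and is removed.
Player 2's strategy Right is strictly dominated by Left (North: 2>1, East: -2>-3) and is removed.
Row North is eliminated: East beats it against every remaining column (Left: 3>-4).
Among the remaining strategies, none is strictly dominated by another pure strategy of the same player, so the elimination stops.
Surviving strategies — Player 1: {East}; Player 2: {Left}.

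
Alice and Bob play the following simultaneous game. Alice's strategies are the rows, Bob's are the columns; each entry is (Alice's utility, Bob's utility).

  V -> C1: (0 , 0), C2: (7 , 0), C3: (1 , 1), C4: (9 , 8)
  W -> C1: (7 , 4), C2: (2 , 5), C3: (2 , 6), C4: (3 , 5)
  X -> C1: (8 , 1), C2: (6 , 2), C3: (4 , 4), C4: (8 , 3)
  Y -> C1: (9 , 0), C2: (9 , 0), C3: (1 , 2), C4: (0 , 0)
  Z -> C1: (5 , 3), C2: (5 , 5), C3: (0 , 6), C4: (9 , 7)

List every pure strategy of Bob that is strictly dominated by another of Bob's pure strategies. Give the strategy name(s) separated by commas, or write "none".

C3 strictly dominates C1 — V: 1>0, W: 6>4, X: 4>1, Y: 2>0, Z: 6>3.
C2: dominated, since C3 does at least as well everywhere (V: 1>0, W: 6>5, X: 4>2, Y: 2>0, Z: 6>5).
C3 is not dominated — it holds its own against C1 at V (1>0); C2 at V (1>0); C4 at W (6>5).
Nothing dominates C4: C1 at V (8>0); C2 at V (8>0); C3 at V (8>1).

C1, C2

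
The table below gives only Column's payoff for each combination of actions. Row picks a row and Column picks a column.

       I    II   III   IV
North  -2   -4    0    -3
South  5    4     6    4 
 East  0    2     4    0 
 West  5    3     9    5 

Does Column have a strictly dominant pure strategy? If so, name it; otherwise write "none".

III vs I: North: 0>-2, South: 6>5, East: 4>0, West: 9>5.
III vs II: North: 0>-4, South: 6>4, East: 4>2, West: 9>3.
III vs IV: North: 0>-3, South: 6>4, East: 4>0, West: 9>5.
III strictly beats every other strategy against every opponent action, so it is strictly dominant.

III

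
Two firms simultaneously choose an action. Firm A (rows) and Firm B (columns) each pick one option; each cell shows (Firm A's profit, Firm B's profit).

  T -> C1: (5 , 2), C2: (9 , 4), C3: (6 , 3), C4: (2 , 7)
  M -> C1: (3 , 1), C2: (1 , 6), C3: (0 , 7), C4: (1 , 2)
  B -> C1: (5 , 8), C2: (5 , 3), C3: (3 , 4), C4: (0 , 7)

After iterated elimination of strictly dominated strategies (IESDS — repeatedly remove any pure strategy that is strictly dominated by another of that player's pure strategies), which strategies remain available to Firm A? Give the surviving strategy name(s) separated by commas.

Firm A's strategy M is strictly dominated by T (C1: 5>3, C2: 9>1, C3: 6>0, C4: 2>1) and is removed.
Column C2 is eliminated: C4 beats it against every remaining row (T: 7>4, B: 7>3).
Firm B's strategy C3 is strictly dominated by C4 (T: 7>3, B: 7>4) and is removed.
Among the remaining strategies, none is strictly dominated by another pure strategy of the same player, so the elimination stops.
Surviving strategies — Firm A: {T, B}; Firm B: {C1, C4}.

T, B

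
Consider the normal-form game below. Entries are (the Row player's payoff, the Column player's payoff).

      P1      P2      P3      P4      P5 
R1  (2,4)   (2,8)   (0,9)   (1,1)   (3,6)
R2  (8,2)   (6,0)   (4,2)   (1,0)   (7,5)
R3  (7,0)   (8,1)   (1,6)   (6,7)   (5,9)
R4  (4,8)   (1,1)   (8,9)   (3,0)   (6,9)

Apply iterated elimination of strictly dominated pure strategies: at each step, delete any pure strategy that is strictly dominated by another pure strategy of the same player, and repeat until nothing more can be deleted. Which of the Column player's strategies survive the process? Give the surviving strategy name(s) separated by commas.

For the Row player, R3 strictly dominates R1 on the remaining columns (P1: 7>2, P2: 8>2, P3: 1>0, P4: 6>1, P5: 5>3); eliminate R1.
For the Column player, P5 strictly dominates P1 on the remaining rows (R2: 5>2, R3: 9>0, R4: 9>8); eliminate P1.
The Column player's strategy P2 is strictly dominated by P3 (R2: 2>0, R3: 6>1, R4: 9>1) and is removed.
Column P4 is eliminated: P5 beats it against every remaining row (R2: 5>0, R3: 9>7, R4: 9>0).
Row R3 is eliminated: R2 beats it against every remaining column (P3: 4>1, P5: 7>5).
Among the remaining strategies, none is strictly dominated by another pure strategy of the same player, so the elimination stops.
Surviving strategies — the Row player: {R2, R4}; the Column player: {P3, P5}.

P3, P5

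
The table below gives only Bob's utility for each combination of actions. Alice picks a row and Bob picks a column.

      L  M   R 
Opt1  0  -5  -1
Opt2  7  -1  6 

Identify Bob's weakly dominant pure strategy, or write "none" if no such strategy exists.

L vs M: Opt1: 0>-5, Opt2: 7>-1.
L vs R: Opt1: 0>-1, Opt2: 7>6.
L is at least as good as every other strategy against every opponent action, so it is weakly dominant.

L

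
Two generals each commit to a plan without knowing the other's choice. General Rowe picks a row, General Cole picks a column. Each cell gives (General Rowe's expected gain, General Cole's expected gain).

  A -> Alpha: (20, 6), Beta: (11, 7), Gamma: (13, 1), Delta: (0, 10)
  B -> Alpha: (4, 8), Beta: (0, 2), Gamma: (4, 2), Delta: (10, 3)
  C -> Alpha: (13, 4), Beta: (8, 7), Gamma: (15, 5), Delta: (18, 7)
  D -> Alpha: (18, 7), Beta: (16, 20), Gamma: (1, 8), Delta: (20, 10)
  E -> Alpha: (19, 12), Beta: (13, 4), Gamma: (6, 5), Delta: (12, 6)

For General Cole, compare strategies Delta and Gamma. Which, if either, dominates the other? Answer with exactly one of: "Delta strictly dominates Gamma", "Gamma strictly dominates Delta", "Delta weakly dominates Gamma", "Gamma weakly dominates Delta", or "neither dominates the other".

Delta strictly dominates Gamma

Compare Delta to Gamma across each opponent action: A: 10>1, B: 3>2, C: 7>5, D: 10>8, E: 6>5.
Every comparison favours Delta, so Delta strictly dominates Gamma.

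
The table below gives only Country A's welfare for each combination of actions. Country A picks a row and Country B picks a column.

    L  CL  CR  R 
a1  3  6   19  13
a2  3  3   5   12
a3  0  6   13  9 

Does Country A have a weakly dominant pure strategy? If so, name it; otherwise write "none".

a1 vs a2: L: 3=3, CL: 6>3, CR: 19>5, R: 13>12.
a1 vs a3: L: 3>0, CL: 6=6, CR: 19>13, R: 13>9.
a1 is at least as good as every other strategy against every opponent action, so it is weakly dominant.

a1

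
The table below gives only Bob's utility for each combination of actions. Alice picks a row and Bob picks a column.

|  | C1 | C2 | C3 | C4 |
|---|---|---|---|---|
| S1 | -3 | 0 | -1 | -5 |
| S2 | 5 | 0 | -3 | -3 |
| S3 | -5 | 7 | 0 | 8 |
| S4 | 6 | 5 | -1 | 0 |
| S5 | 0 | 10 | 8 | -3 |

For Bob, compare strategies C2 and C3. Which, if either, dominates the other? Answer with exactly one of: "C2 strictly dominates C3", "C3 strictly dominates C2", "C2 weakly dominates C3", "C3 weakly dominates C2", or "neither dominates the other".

C2 strictly dominates C3

C2's payoffs vs C3's, by Alice's action — S1: 0>-1, S2: 0>-3, S3: 7>0, S4: 5>-1, S5: 10>8.
C2 gives a strictly higher payoff against each choice by Alice, so C2 strictly dominates C3.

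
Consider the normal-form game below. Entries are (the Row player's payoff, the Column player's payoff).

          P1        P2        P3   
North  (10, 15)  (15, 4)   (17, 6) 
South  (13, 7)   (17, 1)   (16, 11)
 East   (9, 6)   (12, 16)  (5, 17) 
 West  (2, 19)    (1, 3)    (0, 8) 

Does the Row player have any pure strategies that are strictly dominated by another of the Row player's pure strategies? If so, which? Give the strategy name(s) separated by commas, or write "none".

Nothing dominates North: South at P3 (17>16); East at P1 (10>9); West at P1 (10>2).
South is not dominated — it holds its own against North at P1 (13>10); East at P1 (13>9); West at P1 (13>2).
East: dominated, since North does at least as well everywhere (P1: 10>9, P2: 15>12, P3: 17>5).
North strictly dominates West — P1: 10>2, P2: 15>1, P3: 17>0.

East, West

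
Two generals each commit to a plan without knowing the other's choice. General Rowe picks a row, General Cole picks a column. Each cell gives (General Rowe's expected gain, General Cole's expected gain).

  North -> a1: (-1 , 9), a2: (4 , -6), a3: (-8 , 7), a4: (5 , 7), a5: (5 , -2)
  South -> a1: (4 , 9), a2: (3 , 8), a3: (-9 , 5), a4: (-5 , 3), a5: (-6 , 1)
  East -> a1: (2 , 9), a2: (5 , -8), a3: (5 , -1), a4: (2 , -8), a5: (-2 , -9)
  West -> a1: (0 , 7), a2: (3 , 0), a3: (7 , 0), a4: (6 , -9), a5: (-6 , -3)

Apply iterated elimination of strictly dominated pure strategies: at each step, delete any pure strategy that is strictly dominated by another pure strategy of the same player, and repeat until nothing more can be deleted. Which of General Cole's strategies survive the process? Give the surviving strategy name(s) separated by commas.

For General Cole, a1 strictly dominates a2 on the remaining rows (North: 9>-6, South: 9>8, East: 9>-8, West: 7>0); eliminate a2.
Column a3 is eliminated: a1 beats it against every remaining row (North: 9>7, South: 9>5, East: 9>-1, West: 7>0).
General Cole's strategy a4 is strictly dominated by a1 (North: 9>7, South: 9>3, East: 9>-8, West: 7>-9) and is removed.
General Rowe's strategy West is strictly dominated by East (a1: 2>0, a5: -2>-6) and is removed.
For General Cole, a1 strictly dominates a5 on the remaining rows (North: 9>-2, South: 9>1, East: 9>-9); eliminate a5.
Row North is eliminated: South beats it against every remaining column (a1: 4>-1).
For General Rowe, South strictly dominates East on the remaining columns (a1: 4>2); eliminate East.
Among the remaining strategies, none is strictly dominated by another pure strategy of the same player, so the elimination stops.
Surviving strategies — General Rowe: {South}; General Cole: {a1}.

a1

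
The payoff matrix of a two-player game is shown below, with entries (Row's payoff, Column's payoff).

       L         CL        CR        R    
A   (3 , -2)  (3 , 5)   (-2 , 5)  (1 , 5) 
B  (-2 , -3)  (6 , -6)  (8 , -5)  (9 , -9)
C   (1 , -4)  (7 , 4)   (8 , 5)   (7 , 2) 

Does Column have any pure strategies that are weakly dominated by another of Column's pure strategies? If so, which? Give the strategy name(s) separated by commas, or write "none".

L is not dominated — it holds its own against CL at B (-3>-6); CR at B (-3>-5); R at B (-3>-9).
CR weakly dominates CL — A: 5=5, B: -5>-6, C: 5>4.
CR: no other strategy beats it everywhere (L at A (5>-2); CL at B (-5>-6); R at B (-5>-9)).
R is weakly dominated by CL (A: 5=5, B: -6>-9, C: 4>2).

CL, R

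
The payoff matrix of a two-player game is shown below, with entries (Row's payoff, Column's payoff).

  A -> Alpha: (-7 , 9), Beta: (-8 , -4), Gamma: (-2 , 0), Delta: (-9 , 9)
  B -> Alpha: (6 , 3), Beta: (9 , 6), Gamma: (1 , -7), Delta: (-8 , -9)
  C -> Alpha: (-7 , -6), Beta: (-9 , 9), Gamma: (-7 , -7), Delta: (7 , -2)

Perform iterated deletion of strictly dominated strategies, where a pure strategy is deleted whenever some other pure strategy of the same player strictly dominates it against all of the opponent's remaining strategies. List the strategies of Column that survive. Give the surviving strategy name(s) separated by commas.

For Row, B strictly dominates A on the remaining columns (Alpha: 6>-7, Beta: 9>-8, Gamma: 1>-2, Delta: -8>-9); eliminate A.
Column's strategy Alpha is strictly dominated by Beta (B: 6>3, C: 9>-6) and is removed.
Column's strategy Gamma is strictly dominated by Beta (B: 6>-7, C: 9>-7) and is removed.
Column Delta is eliminated: Beta beats it against every remaining row (B: 6>-9, C: 9>-2).
Row C is eliminated: B beats it against every remaining column (Beta: 9>-9).
Among the remaining strategies, none is strictly dominated by another pure strategy of the same player, so the elimination stops.
Surviving strategies — Row: {B}; Column: {Beta}.

Beta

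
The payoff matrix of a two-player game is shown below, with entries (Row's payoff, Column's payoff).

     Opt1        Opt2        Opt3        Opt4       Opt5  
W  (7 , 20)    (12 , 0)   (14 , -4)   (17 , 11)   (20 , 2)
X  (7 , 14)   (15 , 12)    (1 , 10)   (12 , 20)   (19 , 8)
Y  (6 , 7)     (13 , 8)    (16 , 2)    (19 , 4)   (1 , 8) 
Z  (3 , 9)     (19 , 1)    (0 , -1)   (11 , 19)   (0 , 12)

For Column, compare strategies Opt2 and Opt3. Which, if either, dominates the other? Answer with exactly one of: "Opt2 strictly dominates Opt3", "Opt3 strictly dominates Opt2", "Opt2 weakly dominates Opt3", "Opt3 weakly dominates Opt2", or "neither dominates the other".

Opt2 strictly dominates Opt3

Opt2's payoffs vs Opt3's, by Row's action — W: 0>-4, X: 12>10, Y: 8>2, Z: 1>-1.
Opt2 gives a strictly higher payoff against each opponent action, so Opt2 strictly dominates Opt3.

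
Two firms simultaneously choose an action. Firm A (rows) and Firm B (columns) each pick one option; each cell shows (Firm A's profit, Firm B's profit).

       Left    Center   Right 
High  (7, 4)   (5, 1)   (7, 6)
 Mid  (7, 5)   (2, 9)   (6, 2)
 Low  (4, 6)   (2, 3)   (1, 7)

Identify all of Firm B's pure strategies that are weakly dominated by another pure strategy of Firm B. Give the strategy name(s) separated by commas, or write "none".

Nothing dominates Left: Center at High (4>1); Right at Mid (5>2).
Center is not dominated — it holds its own against Left at Mid (9>5); Right at Mid (9>2).
Right: no other strategy beats it everywhere (Left at High (6>4); Center at High (6>1)).

none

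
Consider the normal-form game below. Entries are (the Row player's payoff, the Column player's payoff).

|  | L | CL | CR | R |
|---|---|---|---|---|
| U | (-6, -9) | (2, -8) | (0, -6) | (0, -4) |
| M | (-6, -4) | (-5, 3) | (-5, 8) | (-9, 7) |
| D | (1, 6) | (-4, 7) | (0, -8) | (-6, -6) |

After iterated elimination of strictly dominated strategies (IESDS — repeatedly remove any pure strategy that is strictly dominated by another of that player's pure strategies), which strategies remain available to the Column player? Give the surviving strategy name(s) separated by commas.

R

Row M is eliminated: D beats it against every remaining column (L: 1>-6, CL: -4>-5, CR: 0>-5, R: -6>-9).
The Column player's strategy L is strictly dominated by CL (U: -8>-9, D: 7>6) and is removed.
For the Column player, R strictly dominates CR on the remaining rows (U: -4>-6, D: -6>-8); eliminate CR.
Row D is eliminated: U beats it against every remaining column (CL: 2>-4, R: 0>-6).
Column CL is eliminated: R beats it against every remaining row (U: -4>-8).
Among the remaining strategies, none is strictly dominated by another pure strategy of the same player, so the elimination stops.
Surviving strategies — the Row player: {U}; the Column player: {R}.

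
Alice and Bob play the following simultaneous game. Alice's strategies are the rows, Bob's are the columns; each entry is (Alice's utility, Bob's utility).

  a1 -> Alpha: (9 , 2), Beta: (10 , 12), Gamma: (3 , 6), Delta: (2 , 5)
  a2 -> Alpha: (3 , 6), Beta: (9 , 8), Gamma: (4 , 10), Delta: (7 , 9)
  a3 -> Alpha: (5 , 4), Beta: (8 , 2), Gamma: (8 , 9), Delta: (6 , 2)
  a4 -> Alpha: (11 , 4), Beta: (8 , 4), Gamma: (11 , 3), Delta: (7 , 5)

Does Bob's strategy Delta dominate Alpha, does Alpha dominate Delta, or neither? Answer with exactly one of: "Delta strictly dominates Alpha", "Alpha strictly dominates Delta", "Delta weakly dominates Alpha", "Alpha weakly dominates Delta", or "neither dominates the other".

Compare Delta to Alpha across every action of Alice: a1: 5>2, a2: 9>6, a3: 2<4, a4: 5>4.
Delta does better at a1, a2, a4 but worse at a3; neither strategy dominates the other.

neither dominates the other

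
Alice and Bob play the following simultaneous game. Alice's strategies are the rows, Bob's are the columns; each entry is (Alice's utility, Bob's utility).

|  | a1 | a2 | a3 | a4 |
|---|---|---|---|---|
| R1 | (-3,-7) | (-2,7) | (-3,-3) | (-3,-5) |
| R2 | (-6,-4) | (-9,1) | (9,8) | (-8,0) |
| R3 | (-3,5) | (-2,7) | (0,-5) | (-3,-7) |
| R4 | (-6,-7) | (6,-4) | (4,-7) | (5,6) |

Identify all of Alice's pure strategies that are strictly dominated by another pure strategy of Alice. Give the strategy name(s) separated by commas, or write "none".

Nothing dominates R1: R2 at a1 (-3>-6); R3 at a1 (-3=-3); R4 at a1 (-3>-6).
Nothing dominates R2: R1 at a3 (9>-3); R3 at a3 (9>0); R4 at a1 (-6=-6).
R3: no other strategy beats it everywhere (R1 at a1 (-3=-3); R2 at a1 (-3>-6); R4 at a1 (-3>-6)).
R4: no other strategy beats it everywhere (R1 at a2 (6>-2); R2 at a1 (-6=-6); R3 at a2 (6>-2)).

none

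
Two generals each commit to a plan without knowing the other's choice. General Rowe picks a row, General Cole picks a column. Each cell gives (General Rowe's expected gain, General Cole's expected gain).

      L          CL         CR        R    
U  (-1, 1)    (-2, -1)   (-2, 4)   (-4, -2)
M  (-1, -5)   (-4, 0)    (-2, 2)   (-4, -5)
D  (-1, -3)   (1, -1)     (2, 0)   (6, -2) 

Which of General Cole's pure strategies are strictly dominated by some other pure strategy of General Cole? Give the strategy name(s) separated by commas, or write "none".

L, CL, R

CR strictly dominates L — U: 4>1, M: 2>-5, D: 0>-3.
CR strictly dominates CL — U: 4>-1, M: 2>0, D: 0>-1.
CR: no other strategy beats it everywhere (L at U (4>1); CL at U (4>-1); R at U (4>-2)).
R is strictly dominated by CL (U: -1>-2, M: 0>-5, D: -1>-2).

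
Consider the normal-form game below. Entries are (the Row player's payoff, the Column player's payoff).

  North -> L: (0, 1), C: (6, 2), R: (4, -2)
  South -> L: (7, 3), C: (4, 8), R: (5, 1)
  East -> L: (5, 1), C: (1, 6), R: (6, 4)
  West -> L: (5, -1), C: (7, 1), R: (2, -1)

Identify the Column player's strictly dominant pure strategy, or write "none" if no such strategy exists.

C

C vs L: North: 2>1, South: 8>3, East: 6>1, West: 1>-1.
C vs R: North: 2>-2, South: 8>1, East: 6>4, West: 1>-1.
C strictly beats every other strategy against every opponent action, so it is strictly dominant.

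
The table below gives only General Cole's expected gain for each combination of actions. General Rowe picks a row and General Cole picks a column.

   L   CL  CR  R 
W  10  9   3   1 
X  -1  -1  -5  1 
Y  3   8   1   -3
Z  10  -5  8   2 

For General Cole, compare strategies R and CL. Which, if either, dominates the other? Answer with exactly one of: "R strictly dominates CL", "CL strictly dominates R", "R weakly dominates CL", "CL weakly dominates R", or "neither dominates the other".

R's payoffs vs CL's, by General Rowe's action — W: 1<9, X: 1>-1, Y: -3<8, Z: 2>-5.
R does better at X, Z but worse at W, Y; neither strategy dominates the other.

neither dominates the other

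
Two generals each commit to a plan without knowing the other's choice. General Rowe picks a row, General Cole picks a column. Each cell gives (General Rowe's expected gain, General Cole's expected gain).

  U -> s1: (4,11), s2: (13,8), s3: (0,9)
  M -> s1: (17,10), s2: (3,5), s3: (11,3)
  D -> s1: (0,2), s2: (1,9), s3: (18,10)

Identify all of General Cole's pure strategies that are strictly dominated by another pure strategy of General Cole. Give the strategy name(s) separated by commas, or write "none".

s1: no other strategy beats it everywhere (s2 at U (11>8); s3 at U (11>9)).
s2: no other strategy beats it everywhere (s1 at D (9>2); s3 at M (5>3)).
s3 is not dominated — it holds its own against s1 at D (10>2); s2 at U (9>8).

none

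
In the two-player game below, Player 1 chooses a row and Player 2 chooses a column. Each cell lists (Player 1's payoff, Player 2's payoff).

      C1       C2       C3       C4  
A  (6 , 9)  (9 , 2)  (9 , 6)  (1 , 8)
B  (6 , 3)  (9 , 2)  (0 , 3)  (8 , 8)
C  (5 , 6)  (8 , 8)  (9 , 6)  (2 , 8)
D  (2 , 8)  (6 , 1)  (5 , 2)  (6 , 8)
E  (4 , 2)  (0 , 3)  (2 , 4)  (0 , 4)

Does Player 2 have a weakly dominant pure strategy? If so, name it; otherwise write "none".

none

C1 fails to dominate C2 at C (6<8).
C2 fails to dominate C1 at A (2<9).
C3 fails to dominate C1 at A (6<9).
C4 fails to dominate C1 at A (8<9).
No single strategy dominates all the others.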